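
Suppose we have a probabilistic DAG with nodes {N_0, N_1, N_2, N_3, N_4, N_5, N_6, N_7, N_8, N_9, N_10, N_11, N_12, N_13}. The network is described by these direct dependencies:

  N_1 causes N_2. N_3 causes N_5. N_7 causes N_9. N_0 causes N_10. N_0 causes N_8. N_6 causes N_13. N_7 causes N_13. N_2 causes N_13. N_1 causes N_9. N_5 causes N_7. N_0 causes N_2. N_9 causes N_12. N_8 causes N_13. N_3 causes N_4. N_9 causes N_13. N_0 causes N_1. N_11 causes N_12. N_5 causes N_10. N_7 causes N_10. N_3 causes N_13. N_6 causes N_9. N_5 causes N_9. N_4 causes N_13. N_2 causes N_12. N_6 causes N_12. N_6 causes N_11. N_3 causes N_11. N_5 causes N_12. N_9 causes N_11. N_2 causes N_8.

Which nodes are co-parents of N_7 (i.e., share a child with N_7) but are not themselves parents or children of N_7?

{N_0, N_1, N_2, N_3, N_4, N_6, N_8}

Children of N_7: N_9, N_10, N_13.
  parents(N_9) \ {N_7} = {N_1, N_5, N_6}.
  N_10 also has parents N_0, N_5.
  N_13's other parents are N_2, N_3, N_4, N_6, N_8, N_9.
Excluding nodes already adjacent to N_7 (N_5, N_9, N_10, N_13), the co-parent-only contribution is {N_0, N_1, N_2, N_3, N_4, N_6, N_8}.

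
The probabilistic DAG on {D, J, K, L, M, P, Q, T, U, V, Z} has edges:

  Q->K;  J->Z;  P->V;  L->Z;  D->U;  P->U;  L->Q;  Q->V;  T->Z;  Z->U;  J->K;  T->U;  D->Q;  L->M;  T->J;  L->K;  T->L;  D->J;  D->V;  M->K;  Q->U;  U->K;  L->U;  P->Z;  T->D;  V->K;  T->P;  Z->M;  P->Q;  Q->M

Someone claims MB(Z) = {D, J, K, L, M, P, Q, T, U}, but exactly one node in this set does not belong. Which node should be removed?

K

A node's Markov blanket = Pa ∪ Ch ∪ (parents of Ch other than the node itself).
Z has parents J, L, P, T.
Ch(Z) = {M, U}.
Co-parents of Z (other parents of its children):
  M: L, Q
  U: D, L, P, Q, T
MB(Z) = {D, J, L, M, P, Q, T, U}.
K is neither a parent, child, nor co-parent of Z, so it does not belong.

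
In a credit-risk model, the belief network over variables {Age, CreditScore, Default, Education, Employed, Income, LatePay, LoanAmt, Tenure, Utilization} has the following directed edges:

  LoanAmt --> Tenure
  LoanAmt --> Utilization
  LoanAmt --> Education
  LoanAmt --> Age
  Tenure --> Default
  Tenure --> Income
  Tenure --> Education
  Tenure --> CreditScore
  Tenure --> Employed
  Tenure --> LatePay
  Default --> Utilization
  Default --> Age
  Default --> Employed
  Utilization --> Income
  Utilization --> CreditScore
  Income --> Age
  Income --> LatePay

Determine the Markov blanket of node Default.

The Markov blanket of a node is its parents, its children, and the other parents of its children.
Pa(Default) = {Tenure}.
Ch(Default) = {Age, Employed, Utilization}.
Other parents of Default's children:
  Utilization also has parent LoanAmt.
  Age's other parents are Income, LoanAmt.
  Employed's other parent is Tenure.
Taking the union gives {Age, Employed, Income, LoanAmt, Tenure, Utilization}.

{Age, Employed, Income, LoanAmt, Tenure, Utilization}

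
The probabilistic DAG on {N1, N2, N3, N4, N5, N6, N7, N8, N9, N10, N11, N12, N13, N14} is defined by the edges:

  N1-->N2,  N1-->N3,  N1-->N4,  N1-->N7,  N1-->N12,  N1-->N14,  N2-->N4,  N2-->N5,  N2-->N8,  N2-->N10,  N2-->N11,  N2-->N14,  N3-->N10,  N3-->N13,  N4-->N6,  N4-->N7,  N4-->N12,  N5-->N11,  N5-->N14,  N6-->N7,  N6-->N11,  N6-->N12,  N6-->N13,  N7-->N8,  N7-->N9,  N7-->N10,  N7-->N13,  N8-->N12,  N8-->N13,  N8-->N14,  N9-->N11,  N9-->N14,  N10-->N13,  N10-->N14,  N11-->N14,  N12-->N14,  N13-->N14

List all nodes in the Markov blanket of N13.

{N1, N2, N3, N5, N6, N7, N8, N9, N10, N11, N12, N14}

The Markov blanket of a node is its parents, its children, and the other parents of its children.
N13 has child N14.
N13's parents: N3, N6, N7, N8, N10.
Co-parents of N13 (other parents of its children):
  N14's other parents are N1, N2, N5, N8, N9, N10, N11, N12.
Union: {N3, N6, N7, N8, N10} ∪ {N14} ∪ {N1, N2, N5, N8, N9, N10, N11, N12} = {N1, N2, N3, N5, N6, N7, N8, N9, N10, N11, N12, N14}.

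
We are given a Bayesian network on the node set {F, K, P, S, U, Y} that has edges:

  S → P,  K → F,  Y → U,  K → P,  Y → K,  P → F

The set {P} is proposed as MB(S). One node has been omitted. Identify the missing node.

Recall MB(v) = parents ∪ children ∪ spouses, where spouses are the other parents of v's children.
S's parents: none.
S's children: P.
For each child, the remaining parents (spouses of S):
  P's other parent is K.
MB(S) = {K, P}.
Comparing with the claimed set, K is missing.

K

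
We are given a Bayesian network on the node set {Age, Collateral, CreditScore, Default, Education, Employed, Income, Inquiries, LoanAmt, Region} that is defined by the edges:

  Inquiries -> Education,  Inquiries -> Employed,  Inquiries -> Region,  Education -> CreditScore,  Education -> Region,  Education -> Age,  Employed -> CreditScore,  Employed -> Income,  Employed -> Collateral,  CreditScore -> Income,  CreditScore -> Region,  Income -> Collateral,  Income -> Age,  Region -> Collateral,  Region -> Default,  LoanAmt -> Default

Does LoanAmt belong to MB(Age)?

Recall MB(v) = parents ∪ children ∪ spouses, where spouses are the other parents of v's children.
Age's parents: Education, Income.
Age's children: none.
With no children, Age has no spouses; the co-parent set is empty.
MB(Age) = {Education, Income}; LoanAmt is not in this set.

No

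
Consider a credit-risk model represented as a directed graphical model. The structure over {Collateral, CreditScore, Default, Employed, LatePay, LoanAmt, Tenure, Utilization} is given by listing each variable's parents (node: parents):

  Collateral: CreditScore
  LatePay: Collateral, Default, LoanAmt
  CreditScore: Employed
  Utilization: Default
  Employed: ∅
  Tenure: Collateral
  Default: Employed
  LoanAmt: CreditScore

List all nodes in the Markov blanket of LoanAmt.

{Collateral, CreditScore, Default, LatePay}

A node's Markov blanket = Pa ∪ Ch ∪ (parents of Ch other than the node itself).
LoanAmt's parents: CreditScore.
Ch(LoanAmt) = {LatePay}.
Parents of each child, excluding LoanAmt:
  LatePay's other parents are Collateral, Default.
So the Markov blanket of LoanAmt is {Collateral, CreditScore, Default, LatePay}.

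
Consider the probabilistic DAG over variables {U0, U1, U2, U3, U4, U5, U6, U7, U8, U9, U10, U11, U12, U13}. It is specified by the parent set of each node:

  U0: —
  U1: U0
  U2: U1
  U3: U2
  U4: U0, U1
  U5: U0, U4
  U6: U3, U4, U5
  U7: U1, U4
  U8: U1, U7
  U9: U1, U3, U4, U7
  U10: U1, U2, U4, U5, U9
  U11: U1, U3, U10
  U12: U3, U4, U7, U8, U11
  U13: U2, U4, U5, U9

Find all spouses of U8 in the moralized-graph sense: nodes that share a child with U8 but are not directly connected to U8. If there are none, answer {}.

Children of U8: U12.
  U12: U3, U4, U7, U11
Excluding nodes already adjacent to U8 (U1, U7, U12), the co-parent-only contribution is {U3, U4, U11}.

{U3, U4, U11}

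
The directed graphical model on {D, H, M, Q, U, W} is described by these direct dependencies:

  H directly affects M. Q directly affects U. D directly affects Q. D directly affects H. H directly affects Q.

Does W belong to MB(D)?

No

Parents of D: none.
D has children H, Q.
Parents of each child, excluding D:
  H: —
  Q: H
MB(D) = {H, Q}; W is not in this set.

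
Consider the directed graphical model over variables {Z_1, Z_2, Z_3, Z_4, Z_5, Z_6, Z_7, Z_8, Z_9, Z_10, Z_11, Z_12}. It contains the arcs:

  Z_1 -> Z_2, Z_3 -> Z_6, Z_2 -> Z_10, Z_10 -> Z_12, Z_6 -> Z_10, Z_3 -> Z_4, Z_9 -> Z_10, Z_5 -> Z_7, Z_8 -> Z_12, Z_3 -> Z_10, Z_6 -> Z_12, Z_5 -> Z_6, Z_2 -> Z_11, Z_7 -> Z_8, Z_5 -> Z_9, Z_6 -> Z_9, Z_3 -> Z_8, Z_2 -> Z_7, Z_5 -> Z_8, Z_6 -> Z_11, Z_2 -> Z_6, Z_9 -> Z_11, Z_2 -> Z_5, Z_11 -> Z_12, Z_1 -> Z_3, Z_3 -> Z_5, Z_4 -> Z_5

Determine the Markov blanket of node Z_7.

{Z_2, Z_3, Z_5, Z_8}

Z_7's children: Z_8.
Pa(Z_7) = {Z_2, Z_5}.
Parents of each child, excluding Z_7:
  Z_8: Z_3, Z_5
So the Markov blanket of Z_7 is {Z_2, Z_3, Z_5, Z_8}.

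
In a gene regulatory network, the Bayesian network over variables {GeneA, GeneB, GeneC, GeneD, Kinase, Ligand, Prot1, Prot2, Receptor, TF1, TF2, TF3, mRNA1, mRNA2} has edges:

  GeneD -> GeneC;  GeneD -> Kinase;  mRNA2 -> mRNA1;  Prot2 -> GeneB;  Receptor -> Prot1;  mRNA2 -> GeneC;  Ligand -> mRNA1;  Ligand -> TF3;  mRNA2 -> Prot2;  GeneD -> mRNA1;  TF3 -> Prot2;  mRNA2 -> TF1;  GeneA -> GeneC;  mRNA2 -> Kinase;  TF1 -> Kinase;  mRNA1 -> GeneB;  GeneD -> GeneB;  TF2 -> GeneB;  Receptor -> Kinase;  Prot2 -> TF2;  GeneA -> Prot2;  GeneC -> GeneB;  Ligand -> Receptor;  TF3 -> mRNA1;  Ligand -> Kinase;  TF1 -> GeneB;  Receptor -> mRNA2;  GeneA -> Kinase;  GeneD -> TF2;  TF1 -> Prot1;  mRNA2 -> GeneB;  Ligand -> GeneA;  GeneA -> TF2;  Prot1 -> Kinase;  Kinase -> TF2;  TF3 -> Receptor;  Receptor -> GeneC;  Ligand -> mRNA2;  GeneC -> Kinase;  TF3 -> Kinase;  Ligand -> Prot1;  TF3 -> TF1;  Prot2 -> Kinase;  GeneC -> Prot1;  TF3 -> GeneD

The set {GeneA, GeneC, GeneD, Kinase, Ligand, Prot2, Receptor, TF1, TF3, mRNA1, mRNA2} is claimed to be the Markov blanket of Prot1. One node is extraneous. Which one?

By definition, MB(Prot1) is built from Prot1's parents, Prot1's children, and the co-parents of Prot1.
Prot1's parents: GeneC, Ligand, Receptor, TF1.
Prot1 has child Kinase.
For each child, the remaining parents (spouses of Prot1):
  parents(Kinase) \ {Prot1} = {GeneA, GeneC, GeneD, Ligand, Prot2, Receptor, TF1, TF3, mRNA2}.
MB(Prot1) = {GeneA, GeneC, GeneD, Kinase, Ligand, Prot2, Receptor, TF1, TF3, mRNA2}.
mRNA1 is neither a parent, child, nor co-parent of Prot1, so it does not belong.

mRNA1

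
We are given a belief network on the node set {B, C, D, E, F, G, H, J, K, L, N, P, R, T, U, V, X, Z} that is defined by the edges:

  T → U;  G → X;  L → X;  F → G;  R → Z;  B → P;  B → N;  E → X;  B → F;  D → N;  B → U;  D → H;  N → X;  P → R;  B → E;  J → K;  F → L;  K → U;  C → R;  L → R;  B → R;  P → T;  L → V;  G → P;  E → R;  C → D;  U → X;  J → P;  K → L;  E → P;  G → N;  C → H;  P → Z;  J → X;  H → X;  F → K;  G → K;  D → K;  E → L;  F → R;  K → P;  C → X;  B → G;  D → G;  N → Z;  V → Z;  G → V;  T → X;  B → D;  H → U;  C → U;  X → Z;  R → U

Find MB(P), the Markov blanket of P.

{B, C, E, F, G, J, K, L, N, R, T, V, X, Z}

The Markov blanket of a node is its parents, its children, and the other parents of its children.
P has parents B, E, G, J, K.
Ch(P) = {R, T, Z}.
For each child, the remaining parents (spouses of P):
  R also has parents B, C, E, F, L.
  T has no other parent.
  Z also has parents N, R, V, X.
Union: {B, E, G, J, K} ∪ {R, T, Z} ∪ {B, C, E, F, L, N, R, V, X} = {B, C, E, F, G, J, K, L, N, R, T, V, X, Z}.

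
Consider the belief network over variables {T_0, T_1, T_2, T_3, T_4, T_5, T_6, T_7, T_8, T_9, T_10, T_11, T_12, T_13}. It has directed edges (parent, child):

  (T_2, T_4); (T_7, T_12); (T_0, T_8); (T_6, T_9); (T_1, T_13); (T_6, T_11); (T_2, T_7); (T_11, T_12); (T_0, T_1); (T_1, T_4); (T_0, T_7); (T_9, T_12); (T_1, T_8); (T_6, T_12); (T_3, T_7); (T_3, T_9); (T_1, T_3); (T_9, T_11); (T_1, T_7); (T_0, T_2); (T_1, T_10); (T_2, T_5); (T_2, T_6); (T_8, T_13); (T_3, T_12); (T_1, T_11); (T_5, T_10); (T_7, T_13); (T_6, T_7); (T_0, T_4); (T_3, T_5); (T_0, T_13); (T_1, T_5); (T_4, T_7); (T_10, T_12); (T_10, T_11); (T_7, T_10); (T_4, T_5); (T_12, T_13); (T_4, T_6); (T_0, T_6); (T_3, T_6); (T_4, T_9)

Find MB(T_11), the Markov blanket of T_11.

Ch(T_11) = {T_12}.
T_11's parents: T_1, T_6, T_9, T_10.
Co-parents of T_11 (other parents of its children):
  T_12: T_3, T_6, T_7, T_9, T_10
MB(T_11) = {T_1, T_3, T_6, T_7, T_9, T_10, T_12}.

{T_1, T_3, T_6, T_7, T_9, T_10, T_12}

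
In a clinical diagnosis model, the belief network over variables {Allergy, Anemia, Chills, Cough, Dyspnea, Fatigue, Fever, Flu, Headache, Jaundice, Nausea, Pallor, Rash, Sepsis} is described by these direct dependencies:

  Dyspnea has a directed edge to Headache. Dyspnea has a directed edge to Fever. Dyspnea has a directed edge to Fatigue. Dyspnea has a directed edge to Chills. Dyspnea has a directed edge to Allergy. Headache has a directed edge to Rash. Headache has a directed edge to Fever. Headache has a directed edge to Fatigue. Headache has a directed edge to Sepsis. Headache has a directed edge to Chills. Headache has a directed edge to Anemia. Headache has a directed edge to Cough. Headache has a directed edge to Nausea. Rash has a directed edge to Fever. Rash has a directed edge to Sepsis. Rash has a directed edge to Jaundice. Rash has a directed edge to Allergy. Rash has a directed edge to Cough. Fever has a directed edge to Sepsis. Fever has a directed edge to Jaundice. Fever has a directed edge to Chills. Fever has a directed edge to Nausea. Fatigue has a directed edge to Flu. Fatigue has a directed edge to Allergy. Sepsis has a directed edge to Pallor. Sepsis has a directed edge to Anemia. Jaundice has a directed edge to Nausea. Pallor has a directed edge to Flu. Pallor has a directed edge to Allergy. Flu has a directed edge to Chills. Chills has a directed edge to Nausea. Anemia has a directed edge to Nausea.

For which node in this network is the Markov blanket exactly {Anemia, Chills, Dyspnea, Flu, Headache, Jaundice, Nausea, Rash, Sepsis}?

Fever

The target node must have every member of {Anemia, Chills, Dyspnea, Flu, Headache, Jaundice, Nausea, Rash, Sepsis} as a parent, child, or co-parent, and no others.
Parents of Fever: Dyspnea, Headache, Rash; children: Chills, Jaundice, Nausea, Sepsis; co-parents: Anemia, Chills, Dyspnea, Flu, Headache, Jaundice, Rash.
These exactly cover the given set, so the node is Fever.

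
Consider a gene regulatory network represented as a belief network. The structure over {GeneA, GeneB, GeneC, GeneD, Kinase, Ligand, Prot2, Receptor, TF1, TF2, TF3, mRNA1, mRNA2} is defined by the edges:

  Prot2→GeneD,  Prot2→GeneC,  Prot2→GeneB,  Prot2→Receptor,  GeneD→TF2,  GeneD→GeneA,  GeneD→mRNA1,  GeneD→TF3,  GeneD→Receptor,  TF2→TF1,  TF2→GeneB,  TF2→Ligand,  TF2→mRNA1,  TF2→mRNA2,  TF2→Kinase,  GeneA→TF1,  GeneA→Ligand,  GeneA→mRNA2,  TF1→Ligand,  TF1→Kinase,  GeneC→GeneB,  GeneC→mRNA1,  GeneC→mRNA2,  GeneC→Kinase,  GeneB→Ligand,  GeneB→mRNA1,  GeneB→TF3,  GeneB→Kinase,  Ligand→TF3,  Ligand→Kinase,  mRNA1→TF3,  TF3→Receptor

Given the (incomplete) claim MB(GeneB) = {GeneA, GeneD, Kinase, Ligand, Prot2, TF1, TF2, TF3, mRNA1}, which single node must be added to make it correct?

By definition, MB(GeneB) is built from GeneB's parents, GeneB's children, and the co-parents of GeneB.
GeneB's children: Kinase, Ligand, TF3, mRNA1.
GeneB's parents: GeneC, Prot2, TF2.
Co-parents of GeneB (other parents of its children):
  Ligand also has parents GeneA, TF1, TF2.
  mRNA1's other parents are GeneC, GeneD, TF2.
  TF3's other parents are GeneD, Ligand, mRNA1.
  Kinase's other parents are GeneC, Ligand, TF1, TF2.
MB(GeneB) = {GeneA, GeneC, GeneD, Kinase, Ligand, Prot2, TF1, TF2, TF3, mRNA1}.
Comparing with the claimed set, GeneC is missing.

GeneC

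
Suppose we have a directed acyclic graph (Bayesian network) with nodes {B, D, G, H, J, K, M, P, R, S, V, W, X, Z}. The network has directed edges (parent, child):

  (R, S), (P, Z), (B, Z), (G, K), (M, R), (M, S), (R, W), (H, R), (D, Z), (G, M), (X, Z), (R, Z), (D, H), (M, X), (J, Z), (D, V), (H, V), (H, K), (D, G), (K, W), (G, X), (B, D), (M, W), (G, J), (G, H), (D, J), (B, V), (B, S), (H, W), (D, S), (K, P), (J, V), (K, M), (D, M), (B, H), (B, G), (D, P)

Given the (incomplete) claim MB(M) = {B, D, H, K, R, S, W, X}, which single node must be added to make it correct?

M's parents: D, G, K.
M has children R, S, W, X.
For each child, the remaining parents (spouses of M):
  R: H
  S: B, D, R
  W: H, K, R
  X: G
MB(M) = {B, D, G, H, K, R, S, W, X}.
Comparing with the claimed set, G is missing.

G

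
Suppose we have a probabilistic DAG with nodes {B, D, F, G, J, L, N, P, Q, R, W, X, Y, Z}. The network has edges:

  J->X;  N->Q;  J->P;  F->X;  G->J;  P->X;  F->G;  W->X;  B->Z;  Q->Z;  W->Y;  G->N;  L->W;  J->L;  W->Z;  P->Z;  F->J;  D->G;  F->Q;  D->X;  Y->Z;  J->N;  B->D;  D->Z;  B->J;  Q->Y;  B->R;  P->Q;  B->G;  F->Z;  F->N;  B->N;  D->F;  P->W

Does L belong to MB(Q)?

No

By definition, MB(Q) is built from Q's parents, Q's children, and the co-parents of Q.
Parents of Q: F, N, P.
Ch(Q) = {Y, Z}.
Co-parents of Q (other parents of its children):
  Y also has parent W.
  Z also has parents B, D, F, P, W, Y.
MB(Q) = {B, D, F, N, P, W, Y, Z}; L is not in this set.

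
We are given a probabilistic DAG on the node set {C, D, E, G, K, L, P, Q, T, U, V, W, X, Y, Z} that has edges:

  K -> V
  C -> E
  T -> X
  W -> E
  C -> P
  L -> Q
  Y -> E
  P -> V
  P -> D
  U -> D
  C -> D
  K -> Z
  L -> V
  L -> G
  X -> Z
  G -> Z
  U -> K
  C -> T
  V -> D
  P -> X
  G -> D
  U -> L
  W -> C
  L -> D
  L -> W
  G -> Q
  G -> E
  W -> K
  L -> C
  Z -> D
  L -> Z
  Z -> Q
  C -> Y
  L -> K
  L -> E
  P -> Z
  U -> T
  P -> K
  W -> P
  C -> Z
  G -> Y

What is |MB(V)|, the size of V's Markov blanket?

8

Children of V: D.
Parents of V: K, L, P.
For each child, the remaining parents (spouses of V):
  D also has parents C, G, L, P, U, Z.
MB(V) = {C, D, G, K, L, P, U, Z}, which has 8 nodes.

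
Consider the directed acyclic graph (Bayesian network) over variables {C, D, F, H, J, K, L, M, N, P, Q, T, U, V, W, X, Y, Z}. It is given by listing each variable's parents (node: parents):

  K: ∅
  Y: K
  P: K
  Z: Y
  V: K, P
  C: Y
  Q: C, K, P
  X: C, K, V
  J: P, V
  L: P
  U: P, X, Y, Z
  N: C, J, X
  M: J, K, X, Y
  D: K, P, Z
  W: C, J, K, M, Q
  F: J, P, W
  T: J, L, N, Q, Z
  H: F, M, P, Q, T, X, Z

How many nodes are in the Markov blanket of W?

Children of W: F.
Pa(W) = {C, J, K, M, Q}.
Co-parents of W (other parents of its children):
  F's other parents are J, P.
MB(W) = {C, F, J, K, M, P, Q}, which has 7 nodes.

7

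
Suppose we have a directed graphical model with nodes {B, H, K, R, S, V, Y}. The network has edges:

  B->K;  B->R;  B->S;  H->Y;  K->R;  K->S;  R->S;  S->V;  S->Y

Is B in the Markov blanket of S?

B is a parent of S.
So B ∈ MB(S).

Yes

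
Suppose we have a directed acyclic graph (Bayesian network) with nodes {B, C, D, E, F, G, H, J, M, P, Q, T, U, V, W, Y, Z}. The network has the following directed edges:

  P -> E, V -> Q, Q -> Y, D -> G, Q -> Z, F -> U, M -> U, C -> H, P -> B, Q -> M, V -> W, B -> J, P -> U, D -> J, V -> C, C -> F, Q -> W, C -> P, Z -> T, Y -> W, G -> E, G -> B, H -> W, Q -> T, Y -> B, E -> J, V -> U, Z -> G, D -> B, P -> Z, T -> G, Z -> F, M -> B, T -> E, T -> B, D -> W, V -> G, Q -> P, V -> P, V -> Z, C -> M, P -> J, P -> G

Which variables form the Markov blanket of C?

{F, H, M, P, Q, V, Z}

A node's Markov blanket = Pa ∪ Ch ∪ (parents of Ch other than the node itself).
C has children F, H, M, P.
C's parents: V.
Parents of each child, excluding C:
  P: Q, V
  F: Z
  M: Q
  H: —
MB(C) = {F, H, M, P, Q, V, Z}.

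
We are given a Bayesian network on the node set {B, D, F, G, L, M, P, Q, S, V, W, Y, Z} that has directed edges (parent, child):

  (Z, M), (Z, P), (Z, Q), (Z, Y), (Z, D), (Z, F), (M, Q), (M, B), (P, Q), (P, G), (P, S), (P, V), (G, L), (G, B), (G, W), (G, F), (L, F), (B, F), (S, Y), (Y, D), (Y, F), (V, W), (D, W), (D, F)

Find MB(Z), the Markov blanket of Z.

Z's children: D, F, M, P, Q, Y.
Z has no parents.
Co-parents of Z (other parents of its children):
  M has no other parent.
  P has no other parent.
  Q's other parents are M, P.
  Y also has parent S.
  parents(D) \ {Z} = {Y}.
  parents(F) \ {Z} = {B, D, G, L, Y}.
Taking the union gives {B, D, F, G, L, M, P, Q, S, Y}.

{B, D, F, G, L, M, P, Q, S, Y}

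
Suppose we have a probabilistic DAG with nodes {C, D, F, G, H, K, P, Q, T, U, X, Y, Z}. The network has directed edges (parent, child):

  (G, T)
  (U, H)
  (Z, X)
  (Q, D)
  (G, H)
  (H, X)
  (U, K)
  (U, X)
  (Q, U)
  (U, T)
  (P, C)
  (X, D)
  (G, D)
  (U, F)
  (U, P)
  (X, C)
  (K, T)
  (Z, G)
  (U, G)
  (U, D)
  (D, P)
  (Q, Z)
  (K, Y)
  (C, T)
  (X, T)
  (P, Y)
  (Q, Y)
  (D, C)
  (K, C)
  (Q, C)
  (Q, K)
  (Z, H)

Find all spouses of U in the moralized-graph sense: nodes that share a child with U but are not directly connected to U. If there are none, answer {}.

Children of U: D, F, G, H, K, P, T, X.
  parents(G) \ {U} = {Z}.
  parents(H) \ {U} = {G, Z}.
  F has no other parent.
  X's other parents are H, Z.
  D also has parents G, Q, X.
  K's other parent is Q.
  P also has parent D.
  T also has parents C, G, K, X.
Excluding nodes already adjacent to U (D, F, G, H, K, P, Q, T, X), the co-parent-only contribution is {C, Z}.

{C, Z}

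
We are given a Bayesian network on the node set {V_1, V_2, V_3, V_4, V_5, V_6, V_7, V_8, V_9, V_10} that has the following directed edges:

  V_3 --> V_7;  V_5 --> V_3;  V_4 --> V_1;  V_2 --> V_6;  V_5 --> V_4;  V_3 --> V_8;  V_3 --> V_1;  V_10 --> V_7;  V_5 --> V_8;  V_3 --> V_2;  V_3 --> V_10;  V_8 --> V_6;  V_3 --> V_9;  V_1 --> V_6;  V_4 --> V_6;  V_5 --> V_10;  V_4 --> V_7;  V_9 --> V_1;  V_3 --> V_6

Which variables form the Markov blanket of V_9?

Children of V_9: V_1.
Pa(V_9) = {V_3}.
For each child, the remaining parents (spouses of V_9):
  V_1: V_3, V_4
MB(V_9) = {V_1, V_3, V_4}.

{V_1, V_3, V_4}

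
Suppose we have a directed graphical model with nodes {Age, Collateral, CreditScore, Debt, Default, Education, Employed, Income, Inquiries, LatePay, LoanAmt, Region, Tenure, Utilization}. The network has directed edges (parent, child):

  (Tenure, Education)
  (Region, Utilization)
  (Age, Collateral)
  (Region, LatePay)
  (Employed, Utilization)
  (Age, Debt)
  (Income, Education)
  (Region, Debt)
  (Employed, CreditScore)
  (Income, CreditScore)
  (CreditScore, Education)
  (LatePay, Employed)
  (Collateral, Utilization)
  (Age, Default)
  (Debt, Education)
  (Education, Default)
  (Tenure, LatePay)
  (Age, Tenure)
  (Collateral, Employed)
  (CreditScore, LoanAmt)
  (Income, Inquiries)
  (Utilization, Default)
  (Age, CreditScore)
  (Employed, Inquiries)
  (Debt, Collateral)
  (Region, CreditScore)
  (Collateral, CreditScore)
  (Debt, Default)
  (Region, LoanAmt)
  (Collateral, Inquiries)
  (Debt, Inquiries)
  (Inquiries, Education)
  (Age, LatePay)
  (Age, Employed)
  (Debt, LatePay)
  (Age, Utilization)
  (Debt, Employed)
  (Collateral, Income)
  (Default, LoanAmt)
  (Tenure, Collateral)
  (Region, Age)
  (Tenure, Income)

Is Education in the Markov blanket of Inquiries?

Education is a child of Inquiries.
So Education ∈ MB(Inquiries).

Yes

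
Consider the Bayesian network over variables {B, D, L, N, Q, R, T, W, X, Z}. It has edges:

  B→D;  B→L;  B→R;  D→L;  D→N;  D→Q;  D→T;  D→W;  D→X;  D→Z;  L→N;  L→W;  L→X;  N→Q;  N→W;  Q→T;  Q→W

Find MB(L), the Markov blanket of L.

Children of L: N, W, X.
Parents of L: B, D.
For each child, the remaining parents (spouses of L):
  N also has parent D.
  W also has parents D, N, Q.
  X also has parent D.
So the Markov blanket of L is {B, D, N, Q, W, X}.

{B, D, N, Q, W, X}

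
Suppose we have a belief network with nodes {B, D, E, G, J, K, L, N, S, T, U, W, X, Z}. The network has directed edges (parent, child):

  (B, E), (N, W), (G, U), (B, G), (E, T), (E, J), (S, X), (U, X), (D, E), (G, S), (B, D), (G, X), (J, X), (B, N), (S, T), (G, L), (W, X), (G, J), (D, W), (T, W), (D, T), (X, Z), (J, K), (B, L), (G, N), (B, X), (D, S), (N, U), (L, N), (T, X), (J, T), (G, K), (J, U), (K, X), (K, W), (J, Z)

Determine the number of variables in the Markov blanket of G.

G has parent B.
G has children J, K, L, N, S, U, X.
Parents of each child, excluding G:
  parents(J) \ {G} = {E}.
  K also has parent J.
  L also has parent B.
  N's other parents are B, L.
  S also has parent D.
  parents(U) \ {G} = {J, N}.
  X's other parents are B, J, K, S, T, U, W.
MB(G) = {B, D, E, J, K, L, N, S, T, U, W, X}, which has 12 nodes.

12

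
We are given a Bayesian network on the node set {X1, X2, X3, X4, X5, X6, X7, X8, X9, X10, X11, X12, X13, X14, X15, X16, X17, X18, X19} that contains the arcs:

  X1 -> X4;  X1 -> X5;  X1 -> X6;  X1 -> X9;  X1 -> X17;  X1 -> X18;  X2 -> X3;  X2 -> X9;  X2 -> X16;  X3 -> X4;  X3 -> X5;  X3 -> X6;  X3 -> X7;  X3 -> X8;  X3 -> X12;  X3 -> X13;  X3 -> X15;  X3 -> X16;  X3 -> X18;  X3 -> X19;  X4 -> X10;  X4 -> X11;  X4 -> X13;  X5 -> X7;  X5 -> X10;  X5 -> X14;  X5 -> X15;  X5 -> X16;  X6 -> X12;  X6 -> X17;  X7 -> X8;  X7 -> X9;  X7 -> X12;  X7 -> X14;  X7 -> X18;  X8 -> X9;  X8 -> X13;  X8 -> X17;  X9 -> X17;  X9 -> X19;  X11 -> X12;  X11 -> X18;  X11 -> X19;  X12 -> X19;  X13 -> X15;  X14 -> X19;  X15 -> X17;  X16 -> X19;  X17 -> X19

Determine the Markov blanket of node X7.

X7's children: X8, X9, X12, X14, X18.
Pa(X7) = {X3, X5}.
Co-parents of X7 (other parents of its children):
  parents(X8) \ {X7} = {X3}.
  parents(X9) \ {X7} = {X1, X2, X8}.
  parents(X12) \ {X7} = {X3, X6, X11}.
  parents(X14) \ {X7} = {X5}.
  X18's other parents are X1, X3, X11.
Taking the union gives {X1, X2, X3, X5, X6, X8, X9, X11, X12, X14, X18}.

{X1, X2, X3, X5, X6, X8, X9, X11, X12, X14, X18}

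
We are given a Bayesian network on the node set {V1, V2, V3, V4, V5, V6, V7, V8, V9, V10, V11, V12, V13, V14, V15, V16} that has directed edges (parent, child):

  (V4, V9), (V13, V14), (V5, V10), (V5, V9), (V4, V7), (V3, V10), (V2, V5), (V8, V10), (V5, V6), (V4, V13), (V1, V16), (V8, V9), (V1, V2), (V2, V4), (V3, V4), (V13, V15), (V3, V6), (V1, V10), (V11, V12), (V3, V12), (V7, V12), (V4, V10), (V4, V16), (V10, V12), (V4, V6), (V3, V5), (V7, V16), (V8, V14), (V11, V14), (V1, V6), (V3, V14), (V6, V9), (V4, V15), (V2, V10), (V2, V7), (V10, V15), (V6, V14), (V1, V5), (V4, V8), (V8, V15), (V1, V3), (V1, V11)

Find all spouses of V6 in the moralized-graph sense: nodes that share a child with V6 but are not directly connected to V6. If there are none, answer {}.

{V8, V11, V13}

Children of V6: V9, V14.
  V9: V4, V5, V8
  V14: V3, V8, V11, V13
Excluding nodes already adjacent to V6 (V1, V3, V4, V5, V9, V14), the co-parent-only contribution is {V8, V11, V13}.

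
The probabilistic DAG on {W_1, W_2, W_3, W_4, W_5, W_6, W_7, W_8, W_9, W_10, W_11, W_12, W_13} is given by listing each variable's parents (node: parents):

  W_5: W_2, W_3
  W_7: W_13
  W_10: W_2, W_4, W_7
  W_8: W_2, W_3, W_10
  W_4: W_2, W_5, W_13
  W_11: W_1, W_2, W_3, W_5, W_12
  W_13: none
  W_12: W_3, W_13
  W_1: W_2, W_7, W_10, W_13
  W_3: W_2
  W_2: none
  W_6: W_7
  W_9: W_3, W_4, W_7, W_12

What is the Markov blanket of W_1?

{W_2, W_3, W_5, W_7, W_10, W_11, W_12, W_13}

Ch(W_1) = {W_11}.
Parents of W_1: W_2, W_7, W_10, W_13.
Co-parents of W_1 (other parents of its children):
  parents(W_11) \ {W_1} = {W_2, W_3, W_5, W_12}.
MB(W_1) = {W_2, W_3, W_5, W_7, W_10, W_11, W_12, W_13}.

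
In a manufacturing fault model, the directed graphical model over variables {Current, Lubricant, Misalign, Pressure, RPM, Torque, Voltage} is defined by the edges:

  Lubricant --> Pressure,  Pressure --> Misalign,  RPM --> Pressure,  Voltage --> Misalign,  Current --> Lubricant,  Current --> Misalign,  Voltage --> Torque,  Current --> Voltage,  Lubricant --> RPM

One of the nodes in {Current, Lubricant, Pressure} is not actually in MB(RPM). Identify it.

Current

By definition, MB(RPM) is built from RPM's parents, RPM's children, and the co-parents of RPM.
Children of RPM: Pressure.
Parents of RPM: Lubricant.
For each child, the remaining parents (spouses of RPM):
  Pressure: Lubricant
MB(RPM) = {Lubricant, Pressure}.
Current is neither a parent, child, nor co-parent of RPM, so it does not belong.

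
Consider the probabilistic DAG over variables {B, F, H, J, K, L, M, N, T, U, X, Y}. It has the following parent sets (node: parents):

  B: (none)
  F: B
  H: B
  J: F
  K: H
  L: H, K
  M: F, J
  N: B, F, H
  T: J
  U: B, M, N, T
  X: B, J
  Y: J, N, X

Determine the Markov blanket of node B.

B's children: F, H, N, U, X.
B's parents: none.
Parents of each child, excluding B:
  F has no other parent.
  H: no additional parents.
  parents(N) \ {B} = {F, H}.
  U's other parents are M, N, T.
  parents(X) \ {B} = {J}.
Union: {} ∪ {F, H, N, U, X} ∪ {F, H, J, M, N, T} = {F, H, J, M, N, T, U, X}.

{F, H, J, M, N, T, U, X}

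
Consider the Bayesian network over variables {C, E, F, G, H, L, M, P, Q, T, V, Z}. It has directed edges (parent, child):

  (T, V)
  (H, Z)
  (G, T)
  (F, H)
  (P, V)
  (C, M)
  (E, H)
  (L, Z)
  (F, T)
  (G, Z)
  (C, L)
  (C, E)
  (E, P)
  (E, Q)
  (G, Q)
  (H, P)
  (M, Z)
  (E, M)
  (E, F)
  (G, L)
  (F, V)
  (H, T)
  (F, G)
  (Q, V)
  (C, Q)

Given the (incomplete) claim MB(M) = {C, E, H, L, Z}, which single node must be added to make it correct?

M's parents: C, E.
Ch(M) = {Z}.
Co-parents of M (other parents of its children):
  parents(Z) \ {M} = {G, H, L}.
MB(M) = {C, E, G, H, L, Z}.
Comparing with the claimed set, G is missing.

G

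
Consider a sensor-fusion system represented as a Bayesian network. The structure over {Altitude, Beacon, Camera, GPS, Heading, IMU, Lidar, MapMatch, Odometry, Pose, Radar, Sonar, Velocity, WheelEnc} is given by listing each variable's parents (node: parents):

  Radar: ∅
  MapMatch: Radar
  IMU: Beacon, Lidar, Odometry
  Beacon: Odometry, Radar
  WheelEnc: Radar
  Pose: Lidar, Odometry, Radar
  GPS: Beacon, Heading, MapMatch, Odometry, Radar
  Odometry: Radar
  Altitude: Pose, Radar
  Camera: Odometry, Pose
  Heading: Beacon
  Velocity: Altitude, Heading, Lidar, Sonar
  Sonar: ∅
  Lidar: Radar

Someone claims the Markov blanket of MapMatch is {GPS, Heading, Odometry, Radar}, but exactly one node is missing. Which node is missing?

By definition, MB(MapMatch) is built from MapMatch's parents, MapMatch's children, and the co-parents of MapMatch.
MapMatch has parent Radar.
Ch(MapMatch) = {GPS}.
For each child, the remaining parents (spouses of MapMatch):
  GPS also has parents Beacon, Heading, Odometry, Radar.
MB(MapMatch) = {Beacon, GPS, Heading, Odometry, Radar}.
Comparing with the claimed set, Beacon is missing.

Beacon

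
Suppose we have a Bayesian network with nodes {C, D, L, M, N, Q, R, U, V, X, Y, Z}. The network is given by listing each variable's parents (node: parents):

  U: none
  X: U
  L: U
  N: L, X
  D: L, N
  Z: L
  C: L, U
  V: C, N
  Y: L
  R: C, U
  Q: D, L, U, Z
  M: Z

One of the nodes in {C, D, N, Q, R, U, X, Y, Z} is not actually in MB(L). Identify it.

R

Parents of L: U.
L has children C, D, N, Q, Y, Z.
Other parents of L's children:
  N: X
  D: N
  Z: —
  C: U
  Y: —
  Q: D, U, Z
MB(L) = {C, D, N, Q, U, X, Y, Z}.
R is neither a parent, child, nor co-parent of L, so it does not belong.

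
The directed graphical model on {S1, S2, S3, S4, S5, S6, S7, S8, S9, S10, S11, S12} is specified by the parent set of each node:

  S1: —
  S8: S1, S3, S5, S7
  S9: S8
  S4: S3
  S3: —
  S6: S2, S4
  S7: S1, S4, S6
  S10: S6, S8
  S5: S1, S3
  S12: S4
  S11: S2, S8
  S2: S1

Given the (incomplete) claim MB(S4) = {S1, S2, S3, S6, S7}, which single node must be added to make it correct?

S12

A node's Markov blanket = Pa ∪ Ch ∪ (parents of Ch other than the node itself).
Pa(S4) = {S3}.
S4 has children S6, S7, S12.
Parents of each child, excluding S4:
  S6 also has parent S2.
  S7's other parents are S1, S6.
  S12 has no other parent.
MB(S4) = {S1, S2, S3, S6, S7, S12}.
Comparing with the claimed set, S12 is missing.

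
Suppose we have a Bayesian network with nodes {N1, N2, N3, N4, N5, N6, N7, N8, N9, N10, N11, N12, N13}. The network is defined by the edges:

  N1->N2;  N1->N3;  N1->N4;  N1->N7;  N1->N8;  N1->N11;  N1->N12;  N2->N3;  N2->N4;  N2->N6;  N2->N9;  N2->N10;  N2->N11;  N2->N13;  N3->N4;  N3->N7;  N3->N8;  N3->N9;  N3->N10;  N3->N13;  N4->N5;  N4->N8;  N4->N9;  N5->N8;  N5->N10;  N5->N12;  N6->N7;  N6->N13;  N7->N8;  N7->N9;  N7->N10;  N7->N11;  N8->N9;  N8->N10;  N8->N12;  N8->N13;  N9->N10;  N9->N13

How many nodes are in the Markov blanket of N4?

7

N4 has parents N1, N2, N3.
Children of N4: N5, N8, N9.
Co-parents of N4 (other parents of its children):
  N5: no additional parents.
  parents(N8) \ {N4} = {N1, N3, N5, N7}.
  N9 also has parents N2, N3, N7, N8.
MB(N4) = {N1, N2, N3, N5, N7, N8, N9}, which has 7 nodes.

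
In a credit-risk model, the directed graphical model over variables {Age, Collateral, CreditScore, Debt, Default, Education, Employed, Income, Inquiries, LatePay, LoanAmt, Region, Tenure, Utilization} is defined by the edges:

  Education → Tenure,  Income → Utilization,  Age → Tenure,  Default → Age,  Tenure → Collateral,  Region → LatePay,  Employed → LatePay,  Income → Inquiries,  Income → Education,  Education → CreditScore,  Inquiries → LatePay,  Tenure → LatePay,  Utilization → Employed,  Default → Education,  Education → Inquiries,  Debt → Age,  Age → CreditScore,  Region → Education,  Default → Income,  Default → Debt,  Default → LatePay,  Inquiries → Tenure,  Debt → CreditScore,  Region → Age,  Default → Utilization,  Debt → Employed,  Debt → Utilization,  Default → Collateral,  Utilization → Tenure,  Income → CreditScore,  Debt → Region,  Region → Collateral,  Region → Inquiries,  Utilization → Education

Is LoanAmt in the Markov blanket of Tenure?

No

Tenure's children: Collateral, LatePay.
Parents of Tenure: Age, Education, Inquiries, Utilization.
Parents of each child, excluding Tenure:
  Collateral's other parents are Default, Region.
  LatePay's other parents are Default, Employed, Inquiries, Region.
MB(Tenure) = {Age, Collateral, Default, Education, Employed, Inquiries, LatePay, Region, Utilization}; LoanAmt is not in this set.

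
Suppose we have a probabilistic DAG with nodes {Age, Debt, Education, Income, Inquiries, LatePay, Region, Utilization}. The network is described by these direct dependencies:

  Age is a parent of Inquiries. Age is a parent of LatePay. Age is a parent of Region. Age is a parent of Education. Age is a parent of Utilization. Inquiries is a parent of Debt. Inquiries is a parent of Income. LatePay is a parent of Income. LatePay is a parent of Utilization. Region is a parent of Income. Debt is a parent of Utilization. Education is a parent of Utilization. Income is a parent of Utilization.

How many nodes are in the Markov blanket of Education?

Recall MB(v) = parents ∪ children ∪ spouses, where spouses are the other parents of v's children.
Children of Education: Utilization.
Education's parents: Age.
Co-parents of Education (other parents of its children):
  parents(Utilization) \ {Education} = {Age, Debt, Income, LatePay}.
MB(Education) = {Age, Debt, Income, LatePay, Utilization}, which has 5 nodes.

5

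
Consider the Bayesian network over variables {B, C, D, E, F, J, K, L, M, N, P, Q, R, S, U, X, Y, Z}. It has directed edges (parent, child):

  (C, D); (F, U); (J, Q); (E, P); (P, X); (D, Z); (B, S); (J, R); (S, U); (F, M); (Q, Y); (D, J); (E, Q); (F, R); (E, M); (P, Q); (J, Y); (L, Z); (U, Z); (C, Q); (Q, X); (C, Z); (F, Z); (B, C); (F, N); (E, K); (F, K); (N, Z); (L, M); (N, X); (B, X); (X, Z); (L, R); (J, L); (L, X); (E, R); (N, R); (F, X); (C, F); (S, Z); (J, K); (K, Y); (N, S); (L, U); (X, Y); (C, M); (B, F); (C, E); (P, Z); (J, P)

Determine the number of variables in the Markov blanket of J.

J's parents: D.
Ch(J) = {K, L, P, Q, R, Y}.
Other parents of J's children:
  parents(K) \ {J} = {E, F}.
  L: no additional parents.
  P also has parent E.
  parents(Q) \ {J} = {C, E, P}.
  R also has parents E, F, L, N.
  Y's other parents are K, Q, X.
MB(J) = {C, D, E, F, K, L, N, P, Q, R, X, Y}, which has 12 nodes.

12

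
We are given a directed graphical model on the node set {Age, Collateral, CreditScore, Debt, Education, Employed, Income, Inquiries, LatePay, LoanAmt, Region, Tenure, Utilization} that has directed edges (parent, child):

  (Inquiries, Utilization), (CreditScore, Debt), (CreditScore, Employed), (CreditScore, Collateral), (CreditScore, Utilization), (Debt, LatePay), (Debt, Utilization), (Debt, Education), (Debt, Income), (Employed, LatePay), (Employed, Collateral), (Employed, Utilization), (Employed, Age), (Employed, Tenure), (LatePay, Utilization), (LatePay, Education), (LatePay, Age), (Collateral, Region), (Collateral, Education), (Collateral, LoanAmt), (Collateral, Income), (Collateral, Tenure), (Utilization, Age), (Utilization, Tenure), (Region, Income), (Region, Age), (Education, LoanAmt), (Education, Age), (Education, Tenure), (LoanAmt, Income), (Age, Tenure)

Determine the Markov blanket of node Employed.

{Age, Collateral, CreditScore, Debt, Education, Inquiries, LatePay, Region, Tenure, Utilization}

The Markov blanket of a node is its parents, its children, and the other parents of its children.
Employed has children Age, Collateral, LatePay, Tenure, Utilization.
Employed has parent CreditScore.
Co-parents of Employed (other parents of its children):
  LatePay: Debt
  Collateral: CreditScore
  Utilization: CreditScore, Debt, Inquiries, LatePay
  Age: Education, LatePay, Region, Utilization
  Tenure: Age, Collateral, Education, Utilization
So the Markov blanket of Employed is {Age, Collateral, CreditScore, Debt, Education, Inquiries, LatePay, Region, Tenure, Utilization}.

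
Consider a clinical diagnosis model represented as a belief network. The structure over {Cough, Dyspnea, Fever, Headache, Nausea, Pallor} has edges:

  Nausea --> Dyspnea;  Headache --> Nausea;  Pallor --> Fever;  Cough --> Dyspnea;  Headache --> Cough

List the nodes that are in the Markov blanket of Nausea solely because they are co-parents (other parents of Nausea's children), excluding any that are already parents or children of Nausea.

Children of Nausea: Dyspnea.
  Dyspnea's other parent is Cough.
Excluding nodes already adjacent to Nausea (Dyspnea, Headache), the co-parent-only contribution is {Cough}.

{Cough}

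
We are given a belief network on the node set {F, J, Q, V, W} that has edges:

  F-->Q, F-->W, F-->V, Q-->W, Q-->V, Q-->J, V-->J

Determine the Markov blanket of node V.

{F, J, Q}

Children of V: J.
Pa(V) = {F, Q}.
For each child, the remaining parents (spouses of V):
  parents(J) \ {V} = {Q}.
So the Markov blanket of V is {F, J, Q}.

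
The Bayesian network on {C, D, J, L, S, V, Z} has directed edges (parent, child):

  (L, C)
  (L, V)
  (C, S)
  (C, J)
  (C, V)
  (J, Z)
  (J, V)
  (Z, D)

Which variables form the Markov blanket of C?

C's children: J, S, V.
C has parent L.
Other parents of C's children:
  S: —
  J: —
  V: J, L
Union: {L} ∪ {J, S, V} ∪ {J, L} = {J, L, S, V}.

{J, L, S, V}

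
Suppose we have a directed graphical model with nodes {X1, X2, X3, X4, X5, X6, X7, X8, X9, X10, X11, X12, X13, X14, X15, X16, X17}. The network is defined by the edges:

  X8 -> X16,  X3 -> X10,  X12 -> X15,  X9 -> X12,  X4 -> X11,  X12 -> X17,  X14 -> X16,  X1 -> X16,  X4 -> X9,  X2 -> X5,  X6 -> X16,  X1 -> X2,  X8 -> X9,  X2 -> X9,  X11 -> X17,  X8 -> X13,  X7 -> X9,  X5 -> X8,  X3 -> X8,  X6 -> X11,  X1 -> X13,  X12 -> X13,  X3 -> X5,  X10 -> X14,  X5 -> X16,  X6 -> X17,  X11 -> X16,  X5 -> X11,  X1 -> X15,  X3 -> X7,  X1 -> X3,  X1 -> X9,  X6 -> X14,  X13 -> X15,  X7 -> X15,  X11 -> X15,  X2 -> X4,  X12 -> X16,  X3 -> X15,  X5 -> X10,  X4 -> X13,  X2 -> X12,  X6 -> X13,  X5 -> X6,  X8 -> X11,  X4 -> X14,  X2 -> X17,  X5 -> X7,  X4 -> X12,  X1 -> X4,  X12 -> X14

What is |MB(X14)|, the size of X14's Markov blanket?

9

A node's Markov blanket = Pa ∪ Ch ∪ (parents of Ch other than the node itself).
X14's parents: X4, X6, X10, X12.
X14 has child X16.
For each child, the remaining parents (spouses of X14):
  parents(X16) \ {X14} = {X1, X5, X6, X8, X11, X12}.
MB(X14) = {X1, X4, X5, X6, X8, X10, X11, X12, X16}, which has 9 nodes.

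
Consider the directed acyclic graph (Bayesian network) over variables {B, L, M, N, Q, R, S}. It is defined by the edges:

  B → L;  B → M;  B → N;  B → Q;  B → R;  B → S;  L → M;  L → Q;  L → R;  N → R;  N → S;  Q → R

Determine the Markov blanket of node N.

{B, L, Q, R, S}

N has children R, S.
N's parents: B.
Other parents of N's children:
  R: B, L, Q
  S: B
So the Markov blanket of N is {B, L, Q, R, S}.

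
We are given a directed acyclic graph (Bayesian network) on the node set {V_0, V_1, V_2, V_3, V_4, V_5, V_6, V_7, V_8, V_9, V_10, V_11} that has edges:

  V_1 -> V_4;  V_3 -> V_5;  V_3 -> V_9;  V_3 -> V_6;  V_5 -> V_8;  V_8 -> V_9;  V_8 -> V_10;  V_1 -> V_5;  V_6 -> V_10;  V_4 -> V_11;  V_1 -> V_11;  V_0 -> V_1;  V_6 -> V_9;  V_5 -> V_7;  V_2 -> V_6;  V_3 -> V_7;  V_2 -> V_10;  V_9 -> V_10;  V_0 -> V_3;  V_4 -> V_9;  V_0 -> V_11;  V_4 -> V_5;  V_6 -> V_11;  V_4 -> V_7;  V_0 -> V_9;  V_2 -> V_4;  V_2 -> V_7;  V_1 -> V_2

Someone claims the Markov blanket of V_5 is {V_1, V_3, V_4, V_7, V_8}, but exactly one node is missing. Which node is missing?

V_2

Recall MB(v) = parents ∪ children ∪ spouses, where spouses are the other parents of v's children.
Parents of V_5: V_1, V_3, V_4.
Children of V_5: V_7, V_8.
Co-parents of V_5 (other parents of its children):
  V_7's other parents are V_2, V_3, V_4.
  V_8: no additional parents.
MB(V_5) = {V_1, V_2, V_3, V_4, V_7, V_8}.
Comparing with the claimed set, V_2 is missing.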